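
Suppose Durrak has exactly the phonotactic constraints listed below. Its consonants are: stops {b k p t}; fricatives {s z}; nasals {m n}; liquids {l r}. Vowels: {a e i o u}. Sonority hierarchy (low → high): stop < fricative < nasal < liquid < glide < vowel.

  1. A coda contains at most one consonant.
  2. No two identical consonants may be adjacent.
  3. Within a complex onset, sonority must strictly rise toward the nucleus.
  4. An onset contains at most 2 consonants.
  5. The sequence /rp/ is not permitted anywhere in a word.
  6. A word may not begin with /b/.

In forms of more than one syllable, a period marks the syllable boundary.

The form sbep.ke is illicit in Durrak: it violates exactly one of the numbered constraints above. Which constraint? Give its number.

3

sbep.ke: syllable 1 onset /sb/: /s/ (fricative, 2) → /b/ (stop, 1) does not rise.
This is a violation of constraint 3: "Within a complex onset, sonority must strictly rise toward the nucleus."
The remaining constraints (1, 2, 4, 5, 6) are satisfied.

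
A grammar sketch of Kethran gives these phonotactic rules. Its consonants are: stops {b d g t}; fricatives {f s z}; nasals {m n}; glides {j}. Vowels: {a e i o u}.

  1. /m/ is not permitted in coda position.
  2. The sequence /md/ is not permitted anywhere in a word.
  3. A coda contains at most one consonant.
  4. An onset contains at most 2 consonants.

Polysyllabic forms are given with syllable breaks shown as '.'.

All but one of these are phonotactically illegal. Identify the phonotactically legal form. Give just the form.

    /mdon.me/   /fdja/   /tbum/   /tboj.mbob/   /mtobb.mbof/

/tboj.mbob/

/mdon.me/ — violates constraint 2: contains banned sequence /md/ → phonotactically illegal
/fdja/ — violates constraint 4: syllable 1 onset /fdj/ has 3 consonants (> 2) → phonotactically illegal
/tbum/ — violates constraint 1: syllable 1 coda contains /m/ → phonotactically illegal
/tboj.mbob/ — σ1 onset /tb/ (2C), coda /j/ ok; σ2 onset /mb/ (2C), coda /b/ ok → phonotactically legal
/mtobb.mbof/ — violates constraint 3: syllable 1 coda /bb/ has 2 consonants (> 1) → phonotactically illegal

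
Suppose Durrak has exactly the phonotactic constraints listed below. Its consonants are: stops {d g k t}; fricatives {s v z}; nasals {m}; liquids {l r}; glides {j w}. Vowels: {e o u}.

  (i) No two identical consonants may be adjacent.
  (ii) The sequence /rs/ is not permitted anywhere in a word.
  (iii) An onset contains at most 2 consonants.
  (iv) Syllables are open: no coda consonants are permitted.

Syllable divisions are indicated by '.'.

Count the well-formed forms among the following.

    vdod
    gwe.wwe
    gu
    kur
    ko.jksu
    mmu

1

vdod — violates constraint (iv): syllable 1 coda /d/ has 1 consonant (> 0) → ill-formed
gwe.wwe — violates constraint (i): adjacent identical consonants /ww/ → ill-formed
gu — σ1 onset /g/, coda /∅/ ok → well-formed
kur — violates constraint (iv): syllable 1 coda /r/ has 1 consonant (> 0) → ill-formed
ko.jksu — violates constraint (iii): syllable 2 onset /jks/ has 3 consonants (> 2) → ill-formed
mmu — violates constraint (i): adjacent identical consonants /mm/ → ill-formed
Well-formed: gu → 1.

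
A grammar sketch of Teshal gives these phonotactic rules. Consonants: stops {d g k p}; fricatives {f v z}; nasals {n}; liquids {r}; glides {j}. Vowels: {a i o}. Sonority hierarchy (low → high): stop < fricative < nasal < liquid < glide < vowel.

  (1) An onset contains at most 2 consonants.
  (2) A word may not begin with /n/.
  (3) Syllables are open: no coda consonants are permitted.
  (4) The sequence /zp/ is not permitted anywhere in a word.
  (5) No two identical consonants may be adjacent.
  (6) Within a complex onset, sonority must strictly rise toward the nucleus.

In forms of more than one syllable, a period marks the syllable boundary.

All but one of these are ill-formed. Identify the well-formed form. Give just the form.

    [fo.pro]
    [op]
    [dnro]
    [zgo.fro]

[fo.pro] — σ1 onset /f/, coda /∅/ ok; σ2 onset /pr/ (1→4 rises), coda /∅/ ok → well-formed
[op] — violates constraint 3: syllable 1 coda /p/ has 1 consonant (> 0) → ill-formed
[dnro] — violates constraint 1: syllable 1 onset /dnr/ has 3 consonants (> 2) → ill-formed
[zgo.fro] — violates constraint 6: syllable 1 onset /zg/: /z/ (fricative, 2) → /g/ (stop, 1) does not rise → ill-formed

[fo.pro]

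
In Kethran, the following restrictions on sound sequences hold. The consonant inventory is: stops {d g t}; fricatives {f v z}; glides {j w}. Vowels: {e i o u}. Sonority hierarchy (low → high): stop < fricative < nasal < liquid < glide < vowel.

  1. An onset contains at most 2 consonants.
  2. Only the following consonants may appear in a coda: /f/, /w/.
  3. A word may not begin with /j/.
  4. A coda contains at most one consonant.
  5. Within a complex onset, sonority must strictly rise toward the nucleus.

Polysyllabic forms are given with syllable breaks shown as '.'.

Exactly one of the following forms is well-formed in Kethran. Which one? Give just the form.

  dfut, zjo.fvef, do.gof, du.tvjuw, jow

dfut — violates constraint 2: syllable 1 coda contains /t/, which is not a licensed coda consonant → ill-formed
zjo.fvef — violates constraint 5: syllable 2 onset /fv/: /f/ (fricative, 2) → /v/ (fricative, 2) does not rise → ill-formed
do.gof — σ1 onset /d/, coda /∅/ ok; σ2 onset /g/, coda /f/ ok → well-formed
du.tvjuw — violates constraint 1: syllable 2 onset /tvj/ has 3 consonants (> 2) → ill-formed
jow — violates constraint 3: word begins with /j/ → ill-formed

do.gof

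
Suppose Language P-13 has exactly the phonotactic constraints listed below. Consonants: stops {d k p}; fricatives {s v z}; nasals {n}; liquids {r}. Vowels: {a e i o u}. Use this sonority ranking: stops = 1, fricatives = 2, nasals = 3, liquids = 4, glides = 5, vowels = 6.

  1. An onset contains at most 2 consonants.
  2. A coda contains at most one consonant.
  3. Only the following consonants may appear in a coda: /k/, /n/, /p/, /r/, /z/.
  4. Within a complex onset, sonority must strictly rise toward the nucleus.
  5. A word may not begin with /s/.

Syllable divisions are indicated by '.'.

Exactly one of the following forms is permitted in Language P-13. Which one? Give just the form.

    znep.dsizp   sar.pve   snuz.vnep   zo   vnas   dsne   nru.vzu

znep.dsizp — violates constraint 2: syllable 2 coda /zp/ has 2 consonants (> 1) → not permitted
sar.pve — violates constraint 5: word begins with /s/ → not permitted
snuz.vnep — violates constraint 5: word begins with /s/ → not permitted
zo — σ1 onset /z/, coda /∅/ ok → permitted
vnas — violates constraint 3: syllable 1 coda contains /s/, which is not a licensed coda consonant → not permitted
dsne — violates constraint 1: syllable 1 onset /dsn/ has 3 consonants (> 2) → not permitted
nru.vzu — violates constraint 4: syllable 2 onset /vz/: /v/ (fricative, 2) → /z/ (fricative, 2) does not rise → not permitted

zo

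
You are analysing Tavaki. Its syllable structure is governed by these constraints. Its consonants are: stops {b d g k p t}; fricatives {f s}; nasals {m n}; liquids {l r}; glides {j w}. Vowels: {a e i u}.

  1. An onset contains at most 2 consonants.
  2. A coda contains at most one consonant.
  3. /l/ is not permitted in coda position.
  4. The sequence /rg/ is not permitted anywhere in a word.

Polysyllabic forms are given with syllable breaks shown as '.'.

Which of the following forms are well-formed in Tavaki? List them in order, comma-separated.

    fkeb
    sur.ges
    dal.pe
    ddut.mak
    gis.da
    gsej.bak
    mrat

fkeb — σ1 onset /fk/ (2C), coda /b/ ok → well-formed
sur.ges — violates constraint 4: contains banned sequence /rg/ → ill-formed
dal.pe — violates constraint 3: syllable 1 coda contains /l/ → ill-formed
ddut.mak — σ1 onset /dd/ (2C), coda /t/ ok; σ2 onset /m/, coda /k/ ok → well-formed
gis.da — σ1 onset /g/, coda /s/ ok; σ2 onset /d/, coda /∅/ ok → well-formed
gsej.bak — σ1 onset /gs/ (2C), coda /j/ ok; σ2 onset /b/, coda /k/ ok → well-formed
mrat — σ1 onset /mr/ (2C), coda /t/ ok → well-formed

fkeb, ddut.mak, gis.da, gsej.bak, mrat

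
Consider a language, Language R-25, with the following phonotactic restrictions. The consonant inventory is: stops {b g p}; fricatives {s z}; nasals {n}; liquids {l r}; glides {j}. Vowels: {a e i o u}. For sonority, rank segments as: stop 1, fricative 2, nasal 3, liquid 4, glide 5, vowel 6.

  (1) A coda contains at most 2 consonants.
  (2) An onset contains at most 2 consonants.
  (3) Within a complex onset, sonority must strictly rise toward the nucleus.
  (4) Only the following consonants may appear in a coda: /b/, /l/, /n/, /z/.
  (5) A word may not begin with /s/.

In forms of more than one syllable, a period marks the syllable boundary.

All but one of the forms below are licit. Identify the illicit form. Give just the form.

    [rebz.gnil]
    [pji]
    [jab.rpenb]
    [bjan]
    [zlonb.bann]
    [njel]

[jab.rpenb]

[rebz.gnil] — σ1 onset /r/, coda /bz/ (2C) ok; σ2 onset /gn/ (1→3 rises), coda /l/ ok → licit
[pji] — σ1 onset /pj/ (1→5 rises), coda /∅/ ok → licit
[jab.rpenb] — violates constraint 3: syllable 2 onset /rp/: /r/ (liquid, 4) → /p/ (stop, 1) does not rise → illicit
[bjan] — σ1 onset /bj/ (1→5 rises), coda /n/ ok → licit
[zlonb.bann] — σ1 onset /zl/ (2→4 rises), coda /nb/ (2C) ok; σ2 onset /b/, coda /nn/ (2C) ok → licit
[njel] — σ1 onset /nj/ (3→5 rises), coda /l/ ok → licit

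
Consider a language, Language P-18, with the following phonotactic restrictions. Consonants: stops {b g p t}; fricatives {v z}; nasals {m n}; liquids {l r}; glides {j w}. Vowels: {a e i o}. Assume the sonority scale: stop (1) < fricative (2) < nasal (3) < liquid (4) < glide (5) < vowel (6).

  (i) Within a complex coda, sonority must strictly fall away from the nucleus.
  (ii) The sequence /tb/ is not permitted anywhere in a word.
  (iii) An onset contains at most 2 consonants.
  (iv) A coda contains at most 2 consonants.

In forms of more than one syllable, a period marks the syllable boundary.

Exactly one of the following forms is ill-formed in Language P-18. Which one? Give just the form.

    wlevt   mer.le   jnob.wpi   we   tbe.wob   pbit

tbe.wob

wlevt — σ1 onset /wl/ (2C), coda /vt/ (2→1 falls) ok → well-formed
mer.le — σ1 onset /m/, coda /r/ ok; σ2 onset /l/, coda /∅/ ok → well-formed
jnob.wpi — σ1 onset /jn/ (2C), coda /b/ ok; σ2 onset /wp/ (2C), coda /∅/ ok → well-formed
we — σ1 onset /w/, coda /∅/ ok → well-formed
tbe.wob — violates constraint (ii): contains banned sequence /tb/ → ill-formed
pbit — σ1 onset /pb/ (2C), coda /t/ ok → well-formed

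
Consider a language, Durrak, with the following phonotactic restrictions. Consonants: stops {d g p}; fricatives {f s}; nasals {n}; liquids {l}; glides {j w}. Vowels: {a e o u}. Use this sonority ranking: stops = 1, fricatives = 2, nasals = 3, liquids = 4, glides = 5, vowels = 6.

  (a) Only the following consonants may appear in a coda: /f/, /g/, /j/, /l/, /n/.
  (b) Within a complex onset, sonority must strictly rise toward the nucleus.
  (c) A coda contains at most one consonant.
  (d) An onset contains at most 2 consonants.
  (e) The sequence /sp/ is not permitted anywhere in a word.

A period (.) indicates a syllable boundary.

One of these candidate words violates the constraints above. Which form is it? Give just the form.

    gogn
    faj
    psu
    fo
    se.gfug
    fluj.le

gogn

gogn — violates constraint (c): syllable 1 coda /gn/ has 2 consonants (> 1) → not permitted
faj — σ1 onset /f/, coda /j/ ok → permitted
psu — σ1 onset /ps/ (1→2 rises), coda /∅/ ok → permitted
fo — σ1 onset /f/, coda /∅/ ok → permitted
se.gfug — σ1 onset /s/, coda /∅/ ok; σ2 onset /gf/ (1→2 rises), coda /g/ ok → permitted
fluj.le — σ1 onset /fl/ (2→4 rises), coda /j/ ok; σ2 onset /l/, coda /∅/ ok → permitted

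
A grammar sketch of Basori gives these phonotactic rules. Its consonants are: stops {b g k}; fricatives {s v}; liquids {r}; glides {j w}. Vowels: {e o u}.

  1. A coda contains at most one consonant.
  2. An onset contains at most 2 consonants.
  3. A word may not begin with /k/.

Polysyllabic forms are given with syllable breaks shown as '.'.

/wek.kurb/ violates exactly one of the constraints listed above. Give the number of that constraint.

1

/wek.kurb/: syllable 2 coda /rb/ has 2 consonants (> 1).
This is a violation of constraint 1: "A coda contains at most one consonant."
The remaining constraints (2, 3) are satisfied.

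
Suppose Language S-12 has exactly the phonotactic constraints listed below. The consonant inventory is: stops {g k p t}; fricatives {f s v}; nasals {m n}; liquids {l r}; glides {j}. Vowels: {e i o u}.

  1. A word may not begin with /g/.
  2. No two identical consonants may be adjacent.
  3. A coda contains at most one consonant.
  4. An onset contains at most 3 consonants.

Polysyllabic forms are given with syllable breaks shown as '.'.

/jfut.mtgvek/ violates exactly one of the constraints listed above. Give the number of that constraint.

/jfut.mtgvek/: syllable 2 onset /mtgv/ has 4 consonants (> 3).
This is a violation of constraint 4: "An onset contains at most 3 consonants."
The remaining constraints (1, 2, 3) are satisfied.

4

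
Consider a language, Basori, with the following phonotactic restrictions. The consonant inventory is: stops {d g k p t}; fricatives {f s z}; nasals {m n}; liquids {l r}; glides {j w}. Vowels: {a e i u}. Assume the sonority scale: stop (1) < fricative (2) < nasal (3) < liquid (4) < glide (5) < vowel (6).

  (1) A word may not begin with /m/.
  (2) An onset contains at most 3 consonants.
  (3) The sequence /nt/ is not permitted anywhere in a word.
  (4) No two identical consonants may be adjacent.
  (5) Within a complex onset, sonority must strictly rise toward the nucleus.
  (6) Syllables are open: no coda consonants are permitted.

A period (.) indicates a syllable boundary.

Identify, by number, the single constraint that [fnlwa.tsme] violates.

[fnlwa.tsme]: syllable 1 onset /fnlw/ has 4 consonants (> 3).
This is a violation of constraint 2: "An onset contains at most 3 consonants."
The remaining constraints (1, 3, 4, 5, 6) are satisfied.

2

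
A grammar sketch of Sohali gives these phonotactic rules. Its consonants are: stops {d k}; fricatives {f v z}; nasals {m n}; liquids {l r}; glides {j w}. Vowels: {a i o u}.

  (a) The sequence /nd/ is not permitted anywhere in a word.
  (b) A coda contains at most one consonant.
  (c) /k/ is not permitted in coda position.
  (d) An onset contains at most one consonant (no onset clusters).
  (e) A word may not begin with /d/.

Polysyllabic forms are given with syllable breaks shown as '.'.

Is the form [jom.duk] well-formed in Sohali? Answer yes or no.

no

[jom.duk] — violates constraint (c): syllable 2 coda contains /k/ → ill-formed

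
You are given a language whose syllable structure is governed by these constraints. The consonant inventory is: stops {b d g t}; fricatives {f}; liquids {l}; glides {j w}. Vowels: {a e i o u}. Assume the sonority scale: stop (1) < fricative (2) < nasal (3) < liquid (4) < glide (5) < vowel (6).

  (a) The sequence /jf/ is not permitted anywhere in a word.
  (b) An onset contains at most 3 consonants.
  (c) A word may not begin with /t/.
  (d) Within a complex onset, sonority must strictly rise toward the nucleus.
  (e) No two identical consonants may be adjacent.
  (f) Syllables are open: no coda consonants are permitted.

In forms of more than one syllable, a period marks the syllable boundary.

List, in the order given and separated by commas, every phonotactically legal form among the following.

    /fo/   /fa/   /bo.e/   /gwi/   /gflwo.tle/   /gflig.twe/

/fo/ — σ1 onset /f/, coda /∅/ ok → phonotactically legal
/fa/ — σ1 onset /f/, coda /∅/ ok → phonotactically legal
/bo.e/ — σ1 onset /b/, coda /∅/ ok; σ2 onset /∅/, coda /∅/ ok → phonotactically legal
/gwi/ — σ1 onset /gw/ (1→5 rises), coda /∅/ ok → phonotactically legal
/gflwo.tle/ — violates constraint (b): syllable 1 onset /gflw/ has 4 consonants (> 3) → phonotactically illegal
/gflig.twe/ — violates constraint (f): syllable 1 coda /g/ has 1 consonant (> 0) → phonotactically illegal

/fo/, /fa/, /bo.e/, /gwi/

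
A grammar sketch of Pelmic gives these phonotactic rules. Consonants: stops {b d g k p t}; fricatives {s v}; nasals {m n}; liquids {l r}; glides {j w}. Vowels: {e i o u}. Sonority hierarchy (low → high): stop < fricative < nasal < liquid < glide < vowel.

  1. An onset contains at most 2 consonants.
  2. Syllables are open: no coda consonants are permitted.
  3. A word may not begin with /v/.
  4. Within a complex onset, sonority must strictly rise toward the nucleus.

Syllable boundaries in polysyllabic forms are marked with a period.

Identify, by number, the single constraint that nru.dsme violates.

1

nru.dsme: syllable 2 onset /dsm/ has 3 consonants (> 2).
This is a violation of constraint 1: "An onset contains at most 2 consonants."
The remaining constraints (2, 3, 4) are satisfied.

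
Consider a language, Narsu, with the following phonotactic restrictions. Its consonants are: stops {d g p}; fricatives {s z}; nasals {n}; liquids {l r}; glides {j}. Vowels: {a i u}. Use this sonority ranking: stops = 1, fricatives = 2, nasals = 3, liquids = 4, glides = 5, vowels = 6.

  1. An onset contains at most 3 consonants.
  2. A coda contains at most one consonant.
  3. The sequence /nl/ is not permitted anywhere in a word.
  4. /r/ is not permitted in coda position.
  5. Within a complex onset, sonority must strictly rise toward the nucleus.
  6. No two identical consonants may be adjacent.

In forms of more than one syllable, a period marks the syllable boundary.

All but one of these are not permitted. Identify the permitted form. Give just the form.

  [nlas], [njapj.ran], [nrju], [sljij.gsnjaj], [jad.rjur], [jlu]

[nlas] — violates constraint 3: contains banned sequence /nl/ → not permitted
[njapj.ran] — violates constraint 2: syllable 1 coda /pj/ has 2 consonants (> 1) → not permitted
[nrju] — σ1 onset /nrj/ (3→4→5 rises), coda /∅/ ok → permitted
[sljij.gsnjaj] — violates constraint 1: syllable 2 onset /gsnj/ has 4 consonants (> 3) → not permitted
[jad.rjur] — violates constraint 4: syllable 2 coda contains /r/ → not permitted
[jlu] — violates constraint 5: syllable 1 onset /jl/: /j/ (glide, 5) → /l/ (liquid, 4) does not rise → not permitted

[nrju]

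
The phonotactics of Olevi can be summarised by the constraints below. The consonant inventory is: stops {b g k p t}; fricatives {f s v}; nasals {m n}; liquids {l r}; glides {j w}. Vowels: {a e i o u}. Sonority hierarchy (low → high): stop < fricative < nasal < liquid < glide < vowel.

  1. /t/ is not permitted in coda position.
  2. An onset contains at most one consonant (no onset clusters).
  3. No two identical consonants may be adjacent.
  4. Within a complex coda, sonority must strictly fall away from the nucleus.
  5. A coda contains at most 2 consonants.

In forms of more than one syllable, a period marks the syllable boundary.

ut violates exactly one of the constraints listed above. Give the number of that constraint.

1

ut: syllable 1 coda contains /t/.
This is a violation of constraint 1: "/t/ is not permitted in coda position."
The remaining constraints (2, 3, 4, 5) are satisfied.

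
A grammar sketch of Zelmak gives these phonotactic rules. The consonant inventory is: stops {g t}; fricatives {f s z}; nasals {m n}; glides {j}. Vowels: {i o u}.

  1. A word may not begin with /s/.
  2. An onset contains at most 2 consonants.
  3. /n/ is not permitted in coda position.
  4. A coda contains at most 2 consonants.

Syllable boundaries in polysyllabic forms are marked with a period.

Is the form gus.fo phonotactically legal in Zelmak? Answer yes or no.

yes

gus.fo — σ1 onset /g/, coda /s/ ok; σ2 onset /f/, coda /∅/ ok → phonotactically legal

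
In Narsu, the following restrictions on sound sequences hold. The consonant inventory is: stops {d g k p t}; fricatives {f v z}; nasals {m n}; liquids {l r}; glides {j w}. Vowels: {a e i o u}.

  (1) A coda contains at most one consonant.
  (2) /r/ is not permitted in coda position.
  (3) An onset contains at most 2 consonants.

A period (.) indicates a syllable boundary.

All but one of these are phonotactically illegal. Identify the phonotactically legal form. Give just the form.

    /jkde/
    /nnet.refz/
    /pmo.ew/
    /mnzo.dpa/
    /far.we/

/jkde/ — violates constraint 3: syllable 1 onset /jkd/ has 3 consonants (> 2) → phonotactically illegal
/nnet.refz/ — violates constraint 1: syllable 2 coda /fz/ has 2 consonants (> 1) → phonotactically illegal
/pmo.ew/ — σ1 onset /pm/ (2C), coda /∅/ ok; σ2 onset /∅/, coda /w/ ok → phonotactically legal
/mnzo.dpa/ — violates constraint 3: syllable 1 onset /mnz/ has 3 consonants (> 2) → phonotactically illegal
/far.we/ — violates constraint 2: syllable 1 coda contains /r/ → phonotactically illegal

/pmo.ew/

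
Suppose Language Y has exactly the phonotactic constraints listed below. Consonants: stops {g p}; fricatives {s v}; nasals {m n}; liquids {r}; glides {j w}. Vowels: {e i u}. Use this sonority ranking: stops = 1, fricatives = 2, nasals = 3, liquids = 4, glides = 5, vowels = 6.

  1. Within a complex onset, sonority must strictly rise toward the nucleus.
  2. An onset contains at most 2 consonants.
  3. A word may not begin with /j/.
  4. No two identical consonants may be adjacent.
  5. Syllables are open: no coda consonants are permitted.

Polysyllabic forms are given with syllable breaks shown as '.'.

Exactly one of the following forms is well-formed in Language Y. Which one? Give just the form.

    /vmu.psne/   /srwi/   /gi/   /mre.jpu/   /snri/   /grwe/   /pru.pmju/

/vmu.psne/ — violates constraint 2: syllable 2 onset /psn/ has 3 consonants (> 2) → ill-formed
/srwi/ — violates constraint 2: syllable 1 onset /srw/ has 3 consonants (> 2) → ill-formed
/gi/ — σ1 onset /g/, coda /∅/ ok → well-formed
/mre.jpu/ — violates constraint 1: syllable 2 onset /jp/: /j/ (glide, 5) → /p/ (stop, 1) does not rise → ill-formed
/snri/ — violates constraint 2: syllable 1 onset /snr/ has 3 consonants (> 2) → ill-formed
/grwe/ — violates constraint 2: syllable 1 onset /grw/ has 3 consonants (> 2) → ill-formed
/pru.pmju/ — violates constraint 2: syllable 2 onset /pmj/ has 3 consonants (> 2) → ill-formed

/gi/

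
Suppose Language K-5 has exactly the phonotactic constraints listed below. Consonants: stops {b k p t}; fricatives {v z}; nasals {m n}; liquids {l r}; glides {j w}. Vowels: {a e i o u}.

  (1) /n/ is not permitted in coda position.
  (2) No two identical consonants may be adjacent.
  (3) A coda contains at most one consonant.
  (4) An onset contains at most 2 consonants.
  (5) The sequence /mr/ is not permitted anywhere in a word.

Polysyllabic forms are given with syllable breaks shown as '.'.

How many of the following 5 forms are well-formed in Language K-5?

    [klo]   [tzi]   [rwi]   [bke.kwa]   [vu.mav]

[klo] — σ1 onset /kl/ (2C), coda /∅/ ok → well-formed
[tzi] — σ1 onset /tz/ (2C), coda /∅/ ok → well-formed
[rwi] — σ1 onset /rw/ (2C), coda /∅/ ok → well-formed
[bke.kwa] — σ1 onset /bk/ (2C), coda /∅/ ok; σ2 onset /kw/ (2C), coda /∅/ ok → well-formed
[vu.mav] — σ1 onset /v/, coda /∅/ ok; σ2 onset /m/, coda /v/ ok → well-formed
Well-formed: [klo], [tzi], [rwi], [bke.kwa], [vu.mav] → 5.

5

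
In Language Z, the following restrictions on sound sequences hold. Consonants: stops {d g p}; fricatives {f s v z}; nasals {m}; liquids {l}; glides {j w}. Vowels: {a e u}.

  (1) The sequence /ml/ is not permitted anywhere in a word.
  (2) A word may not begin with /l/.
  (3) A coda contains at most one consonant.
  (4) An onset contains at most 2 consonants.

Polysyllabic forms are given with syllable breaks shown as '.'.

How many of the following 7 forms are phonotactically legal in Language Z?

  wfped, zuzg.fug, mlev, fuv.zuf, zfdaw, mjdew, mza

wfped — violates constraint 4: syllable 1 onset /wfp/ has 3 consonants (> 2) → phonotactically illegal
zuzg.fug — violates constraint 3: syllable 1 coda /zg/ has 2 consonants (> 1) → phonotactically illegal
mlev — violates constraint 1: contains banned sequence /ml/ → phonotactically illegal
fuv.zuf — σ1 onset /f/, coda /v/ ok; σ2 onset /z/, coda /f/ ok → phonotactically legal
zfdaw — violates constraint 4: syllable 1 onset /zfd/ has 3 consonants (> 2) → phonotactically illegal
mjdew — violates constraint 4: syllable 1 onset /mjd/ has 3 consonants (> 2) → phonotactically illegal
mza — σ1 onset /mz/ (2C), coda /∅/ ok → phonotactically legal
Phonotactically legal: fuv.zuf, mza → 2.

2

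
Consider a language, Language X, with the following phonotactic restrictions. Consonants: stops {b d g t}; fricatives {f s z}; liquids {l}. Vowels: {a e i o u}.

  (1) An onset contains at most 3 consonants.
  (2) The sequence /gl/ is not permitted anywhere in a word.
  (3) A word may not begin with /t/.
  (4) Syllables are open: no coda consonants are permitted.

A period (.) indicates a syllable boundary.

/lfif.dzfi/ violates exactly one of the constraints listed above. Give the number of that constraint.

/lfif.dzfi/: syllable 1 coda /f/ has 1 consonant (> 0).
This is a violation of constraint 4: "Syllables are open: no coda consonants are permitted."
The remaining constraints (1, 2, 3) are satisfied.

4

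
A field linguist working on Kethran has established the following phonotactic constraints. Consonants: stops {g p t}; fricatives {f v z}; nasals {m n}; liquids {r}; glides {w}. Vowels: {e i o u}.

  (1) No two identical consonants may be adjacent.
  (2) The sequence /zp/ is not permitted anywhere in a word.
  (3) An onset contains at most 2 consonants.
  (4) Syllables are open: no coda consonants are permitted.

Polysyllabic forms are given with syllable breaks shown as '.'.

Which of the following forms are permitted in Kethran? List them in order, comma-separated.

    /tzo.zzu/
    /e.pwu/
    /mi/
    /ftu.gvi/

/e.pwu/, /mi/, /ftu.gvi/

/tzo.zzu/ — violates constraint 1: adjacent identical consonants /zz/ → not permitted
/e.pwu/ — σ1 onset /∅/, coda /∅/ ok; σ2 onset /pw/ (2C), coda /∅/ ok → permitted
/mi/ — σ1 onset /m/, coda /∅/ ok → permitted
/ftu.gvi/ — σ1 onset /ft/ (2C), coda /∅/ ok; σ2 onset /gv/ (2C), coda /∅/ ok → permitted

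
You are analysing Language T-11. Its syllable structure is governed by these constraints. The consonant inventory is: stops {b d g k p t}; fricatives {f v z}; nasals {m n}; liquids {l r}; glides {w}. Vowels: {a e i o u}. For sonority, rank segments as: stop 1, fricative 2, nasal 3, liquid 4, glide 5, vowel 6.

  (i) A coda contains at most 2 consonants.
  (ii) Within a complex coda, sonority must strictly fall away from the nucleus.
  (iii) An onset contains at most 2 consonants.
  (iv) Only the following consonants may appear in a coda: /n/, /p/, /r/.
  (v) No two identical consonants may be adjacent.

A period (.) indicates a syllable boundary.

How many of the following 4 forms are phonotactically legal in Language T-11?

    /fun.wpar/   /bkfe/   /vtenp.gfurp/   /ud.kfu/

/fun.wpar/ — σ1 onset /f/, coda /n/ ok; σ2 onset /wp/ (2C), coda /r/ ok → phonotactically legal
/bkfe/ — violates constraint (iii): syllable 1 onset /bkf/ has 3 consonants (> 2) → phonotactically illegal
/vtenp.gfurp/ — σ1 onset /vt/ (2C), coda /np/ (3→1 falls) ok; σ2 onset /gf/ (2C), coda /rp/ (4→1 falls) ok → phonotactically legal
/ud.kfu/ — violates constraint (iv): syllable 1 coda contains /d/, which is not a licensed coda consonant → phonotactically illegal
Phonotactically legal: /fun.wpar/, /vtenp.gfurp/ → 2.

2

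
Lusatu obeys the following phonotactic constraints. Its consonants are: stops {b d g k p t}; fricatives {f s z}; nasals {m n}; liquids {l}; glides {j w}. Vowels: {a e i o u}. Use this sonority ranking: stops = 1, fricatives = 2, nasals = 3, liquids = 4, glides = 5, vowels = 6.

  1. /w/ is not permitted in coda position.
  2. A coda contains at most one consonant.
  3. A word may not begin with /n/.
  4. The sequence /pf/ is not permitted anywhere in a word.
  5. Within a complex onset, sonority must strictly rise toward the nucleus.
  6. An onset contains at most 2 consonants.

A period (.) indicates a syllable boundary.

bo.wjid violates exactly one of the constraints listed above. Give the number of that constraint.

5

bo.wjid: syllable 2 onset /wj/: /w/ (glide, 5) → /j/ (glide, 5) does not rise.
This is a violation of constraint 5: "Within a complex onset, sonority must strictly rise toward the nucleus."
The remaining constraints (1, 2, 3, 4, 6) are satisfied.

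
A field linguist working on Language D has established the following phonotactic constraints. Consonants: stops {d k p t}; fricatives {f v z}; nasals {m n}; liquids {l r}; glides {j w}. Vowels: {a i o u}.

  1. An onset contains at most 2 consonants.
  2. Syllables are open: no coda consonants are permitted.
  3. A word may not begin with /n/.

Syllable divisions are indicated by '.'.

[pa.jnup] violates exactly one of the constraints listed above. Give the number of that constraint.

2

[pa.jnup]: syllable 2 coda /p/ has 1 consonant (> 0).
This is a violation of constraint 2: "Syllables are open: no coda consonants are permitted."
The remaining constraints (1, 3) are satisfied.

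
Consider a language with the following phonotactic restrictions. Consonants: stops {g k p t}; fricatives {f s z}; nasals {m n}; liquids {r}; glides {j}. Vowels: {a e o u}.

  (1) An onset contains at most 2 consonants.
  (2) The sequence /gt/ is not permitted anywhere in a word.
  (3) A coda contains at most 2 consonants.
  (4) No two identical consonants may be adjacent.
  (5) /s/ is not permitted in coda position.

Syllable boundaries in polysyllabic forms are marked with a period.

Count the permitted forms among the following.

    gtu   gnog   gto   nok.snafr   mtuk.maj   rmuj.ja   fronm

gtu — violates constraint 2: contains banned sequence /gt/ → not permitted
gnog — σ1 onset /gn/ (2C), coda /g/ ok → permitted
gto — violates constraint 2: contains banned sequence /gt/ → not permitted
nok.snafr — σ1 onset /n/, coda /k/ ok; σ2 onset /sn/ (2C), coda /fr/ (2C) ok → permitted
mtuk.maj — σ1 onset /mt/ (2C), coda /k/ ok; σ2 onset /m/, coda /j/ ok → permitted
rmuj.ja — violates constraint 4: adjacent identical consonants /jj/ → not permitted
fronm — σ1 onset /fr/ (2C), coda /nm/ (2C) ok → permitted
Permitted: gnog, nok.snafr, mtuk.maj, fronm → 4.

4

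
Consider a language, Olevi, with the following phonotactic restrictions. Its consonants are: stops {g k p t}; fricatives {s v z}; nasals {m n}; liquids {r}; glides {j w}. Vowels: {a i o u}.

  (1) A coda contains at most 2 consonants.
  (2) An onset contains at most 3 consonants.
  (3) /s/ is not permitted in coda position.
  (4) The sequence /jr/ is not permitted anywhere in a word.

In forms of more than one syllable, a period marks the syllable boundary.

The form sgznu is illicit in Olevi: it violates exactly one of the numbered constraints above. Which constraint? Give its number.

sgznu: syllable 1 onset /sgzn/ has 4 consonants (> 3).
This is a violation of constraint 2: "An onset contains at most 3 consonants."
The remaining constraints (1, 3, 4) are satisfied.

2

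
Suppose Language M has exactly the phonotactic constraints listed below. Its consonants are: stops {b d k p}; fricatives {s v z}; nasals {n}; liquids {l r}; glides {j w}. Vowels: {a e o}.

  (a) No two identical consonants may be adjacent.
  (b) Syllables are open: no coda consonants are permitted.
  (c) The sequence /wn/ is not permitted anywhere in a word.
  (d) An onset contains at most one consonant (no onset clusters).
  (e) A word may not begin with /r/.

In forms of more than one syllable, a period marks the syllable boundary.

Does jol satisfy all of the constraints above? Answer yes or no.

jol — violates constraint (b): syllable 1 coda /l/ has 1 consonant (> 0) → phonotactically illegal

no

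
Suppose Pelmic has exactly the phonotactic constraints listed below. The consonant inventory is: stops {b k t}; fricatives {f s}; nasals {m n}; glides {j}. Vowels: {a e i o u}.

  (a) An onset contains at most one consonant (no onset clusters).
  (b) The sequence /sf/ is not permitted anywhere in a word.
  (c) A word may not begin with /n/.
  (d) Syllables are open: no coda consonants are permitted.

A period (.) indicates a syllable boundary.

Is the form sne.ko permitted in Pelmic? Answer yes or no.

no

sne.ko — violates constraint (a): syllable 1 onset /sn/ has 2 consonants (> 1) → not permitted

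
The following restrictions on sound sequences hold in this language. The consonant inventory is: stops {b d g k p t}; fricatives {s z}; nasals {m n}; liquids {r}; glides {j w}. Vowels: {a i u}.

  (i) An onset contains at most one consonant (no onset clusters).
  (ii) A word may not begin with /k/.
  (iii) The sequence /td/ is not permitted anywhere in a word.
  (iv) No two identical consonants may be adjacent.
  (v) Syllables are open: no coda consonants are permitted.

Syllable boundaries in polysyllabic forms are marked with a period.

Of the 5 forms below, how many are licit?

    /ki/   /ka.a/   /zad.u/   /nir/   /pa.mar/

/ki/ — violates constraint (ii): word begins with /k/ → illicit
/ka.a/ — violates constraint (ii): word begins with /k/ → illicit
/zad.u/ — violates constraint (v): syllable 1 coda /d/ has 1 consonant (> 0) → illicit
/nir/ — violates constraint (v): syllable 1 coda /r/ has 1 consonant (> 0) → illicit
/pa.mar/ — violates constraint (v): syllable 2 coda /r/ has 1 consonant (> 0) → illicit
No form is licit → 0.

0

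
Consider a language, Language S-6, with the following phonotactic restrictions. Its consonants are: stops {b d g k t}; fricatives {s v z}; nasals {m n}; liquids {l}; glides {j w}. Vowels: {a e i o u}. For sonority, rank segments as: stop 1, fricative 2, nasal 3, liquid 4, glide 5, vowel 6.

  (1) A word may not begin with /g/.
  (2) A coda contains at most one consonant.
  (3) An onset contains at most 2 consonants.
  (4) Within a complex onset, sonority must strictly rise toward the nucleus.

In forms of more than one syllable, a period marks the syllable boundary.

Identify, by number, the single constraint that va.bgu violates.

va.bgu: syllable 2 onset /bg/: /b/ (stop, 1) → /g/ (stop, 1) does not rise.
This is a violation of constraint 4: "Within a complex onset, sonority must strictly rise toward the nucleus."
The remaining constraints (1, 2, 3) are satisfied.

4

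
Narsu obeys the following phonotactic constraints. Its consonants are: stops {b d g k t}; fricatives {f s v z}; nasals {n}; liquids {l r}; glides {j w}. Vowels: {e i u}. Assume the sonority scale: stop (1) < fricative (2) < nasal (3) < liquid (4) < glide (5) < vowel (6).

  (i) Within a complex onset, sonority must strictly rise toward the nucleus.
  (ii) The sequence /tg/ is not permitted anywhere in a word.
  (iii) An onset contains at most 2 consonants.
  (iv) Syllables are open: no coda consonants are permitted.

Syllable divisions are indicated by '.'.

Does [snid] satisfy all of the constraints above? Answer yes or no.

no

[snid] — violates constraint (iv): syllable 1 coda /d/ has 1 consonant (> 0) → ill-formed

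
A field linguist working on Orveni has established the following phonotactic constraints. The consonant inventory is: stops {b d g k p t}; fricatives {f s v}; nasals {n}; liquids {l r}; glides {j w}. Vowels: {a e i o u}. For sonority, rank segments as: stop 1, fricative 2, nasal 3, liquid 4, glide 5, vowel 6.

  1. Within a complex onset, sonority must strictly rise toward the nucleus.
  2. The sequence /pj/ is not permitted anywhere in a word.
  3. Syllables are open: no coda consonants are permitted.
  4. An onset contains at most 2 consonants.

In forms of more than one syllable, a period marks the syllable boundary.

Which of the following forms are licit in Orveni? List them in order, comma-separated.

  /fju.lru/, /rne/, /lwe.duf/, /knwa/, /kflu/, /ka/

/ka/

/fju.lru/ — violates constraint 1: syllable 2 onset /lr/: /l/ (liquid, 4) → /r/ (liquid, 4) does not rise → illicit
/rne/ — violates constraint 1: syllable 1 onset /rn/: /r/ (liquid, 4) → /n/ (nasal, 3) does not rise → illicit
/lwe.duf/ — violates constraint 3: syllable 2 coda /f/ has 1 consonant (> 0) → illicit
/knwa/ — violates constraint 4: syllable 1 onset /knw/ has 3 consonants (> 2) → illicit
/kflu/ — violates constraint 4: syllable 1 onset /kfl/ has 3 consonants (> 2) → illicit
/ka/ — σ1 onset /k/, coda /∅/ ok → licit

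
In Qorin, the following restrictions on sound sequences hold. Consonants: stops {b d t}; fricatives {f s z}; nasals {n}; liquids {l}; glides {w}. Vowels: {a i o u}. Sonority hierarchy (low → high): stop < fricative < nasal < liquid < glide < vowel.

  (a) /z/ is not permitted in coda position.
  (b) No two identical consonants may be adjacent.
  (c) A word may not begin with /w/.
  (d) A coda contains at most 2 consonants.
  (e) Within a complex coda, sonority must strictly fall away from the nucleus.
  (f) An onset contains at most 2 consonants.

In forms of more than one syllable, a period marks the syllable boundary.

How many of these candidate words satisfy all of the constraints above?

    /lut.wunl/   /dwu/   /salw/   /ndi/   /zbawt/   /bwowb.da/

/lut.wunl/ — violates constraint (e): syllable 2 coda /nl/: /n/ (nasal, 3) → /l/ (liquid, 4) does not fall → not permitted
/dwu/ — σ1 onset /dw/ (2C), coda /∅/ ok → permitted
/salw/ — violates constraint (e): syllable 1 coda /lw/: /l/ (liquid, 4) → /w/ (glide, 5) does not fall → not permitted
/ndi/ — σ1 onset /nd/ (2C), coda /∅/ ok → permitted
/zbawt/ — σ1 onset /zb/ (2C), coda /wt/ (5→1 falls) ok → permitted
/bwowb.da/ — σ1 onset /bw/ (2C), coda /wb/ (5→1 falls) ok; σ2 onset /d/, coda /∅/ ok → permitted
Permitted: /dwu/, /ndi/, /zbawt/, /bwowb.da/ → 4.

4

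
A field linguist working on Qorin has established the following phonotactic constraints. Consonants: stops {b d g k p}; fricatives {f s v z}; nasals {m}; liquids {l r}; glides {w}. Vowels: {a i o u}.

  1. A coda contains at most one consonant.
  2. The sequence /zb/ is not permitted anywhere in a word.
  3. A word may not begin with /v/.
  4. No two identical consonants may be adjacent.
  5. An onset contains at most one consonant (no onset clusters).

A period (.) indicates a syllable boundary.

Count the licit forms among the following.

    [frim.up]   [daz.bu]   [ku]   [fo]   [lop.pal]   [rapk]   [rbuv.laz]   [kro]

[frim.up] — violates constraint 5: syllable 1 onset /fr/ has 2 consonants (> 1) → illicit
[daz.bu] — violates constraint 2: contains banned sequence /zb/ → illicit
[ku] — σ1 onset /k/, coda /∅/ ok → licit
[fo] — σ1 onset /f/, coda /∅/ ok → licit
[lop.pal] — violates constraint 4: adjacent identical consonants /pp/ → illicit
[rapk] — violates constraint 1: syllable 1 coda /pk/ has 2 consonants (> 1) → illicit
[rbuv.laz] — violates constraint 5: syllable 1 onset /rb/ has 2 consonants (> 1) → illicit
[kro] — violates constraint 5: syllable 1 onset /kr/ has 2 consonants (> 1) → illicit
Licit: [ku], [fo] → 2.

2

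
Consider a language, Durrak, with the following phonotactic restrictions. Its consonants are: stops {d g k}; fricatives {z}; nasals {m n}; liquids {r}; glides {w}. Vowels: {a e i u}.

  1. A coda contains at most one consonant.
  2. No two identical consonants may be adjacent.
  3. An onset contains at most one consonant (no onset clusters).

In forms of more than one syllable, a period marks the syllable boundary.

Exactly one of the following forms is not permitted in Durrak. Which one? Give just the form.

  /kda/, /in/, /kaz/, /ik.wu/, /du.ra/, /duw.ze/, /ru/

/kda/

/kda/ — violates constraint 3: syllable 1 onset /kd/ has 2 consonants (> 1) → not permitted
/in/ — σ1 onset /∅/, coda /n/ ok → permitted
/kaz/ — σ1 onset /k/, coda /z/ ok → permitted
/ik.wu/ — σ1 onset /∅/, coda /k/ ok; σ2 onset /w/, coda /∅/ ok → permitted
/du.ra/ — σ1 onset /d/, coda /∅/ ok; σ2 onset /r/, coda /∅/ ok → permitted
/duw.ze/ — σ1 onset /d/, coda /w/ ok; σ2 onset /z/, coda /∅/ ok → permitted
/ru/ — σ1 onset /r/, coda /∅/ ok → permitted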